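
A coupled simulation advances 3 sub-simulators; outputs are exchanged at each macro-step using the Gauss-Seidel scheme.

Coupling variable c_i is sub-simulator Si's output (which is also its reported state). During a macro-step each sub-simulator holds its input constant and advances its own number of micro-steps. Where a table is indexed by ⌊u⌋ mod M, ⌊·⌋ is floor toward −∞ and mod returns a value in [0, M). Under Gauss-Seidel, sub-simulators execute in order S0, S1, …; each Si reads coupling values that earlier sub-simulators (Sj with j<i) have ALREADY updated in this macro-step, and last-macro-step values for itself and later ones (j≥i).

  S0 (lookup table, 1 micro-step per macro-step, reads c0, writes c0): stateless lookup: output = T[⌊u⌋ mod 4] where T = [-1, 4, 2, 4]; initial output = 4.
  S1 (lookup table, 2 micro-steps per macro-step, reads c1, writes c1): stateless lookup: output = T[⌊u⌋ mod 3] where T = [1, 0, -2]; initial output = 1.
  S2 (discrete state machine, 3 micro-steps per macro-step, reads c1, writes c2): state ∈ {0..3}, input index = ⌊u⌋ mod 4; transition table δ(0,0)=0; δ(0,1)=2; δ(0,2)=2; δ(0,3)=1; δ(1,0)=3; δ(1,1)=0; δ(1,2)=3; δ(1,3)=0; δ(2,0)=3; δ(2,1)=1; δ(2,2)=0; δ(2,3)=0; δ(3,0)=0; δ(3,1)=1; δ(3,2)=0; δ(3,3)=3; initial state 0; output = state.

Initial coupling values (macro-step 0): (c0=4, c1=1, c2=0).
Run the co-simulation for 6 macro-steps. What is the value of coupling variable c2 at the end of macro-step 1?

c2 at macro-step 1 = 0

macro 1: S0 reads c0=4 → after 1×micro: -1; S1 reads c1=1 → after 2×micro: 0; S2 reads c1=0 → after 3×micro: 0 ⇒ (c0=-1, c1=0, c2=0)
macro 2: S0 reads c0=-1 → after 1×micro: 4; S1 reads c1=0 → after 2×micro: 1; S2 reads c1=1 → after 3×micro: 0 ⇒ (c0=4, c1=1, c2=0)
macro 3: S0 reads c0=4 → after 1×micro: -1; S1 reads c1=1 → after 2×micro: 0; S2 reads c1=0 → after 3×micro: 0 ⇒ (c0=-1, c1=0, c2=0)
macro 4: S0 reads c0=-1 → after 1×micro: 4; S1 reads c1=0 → after 2×micro: 1; S2 reads c1=1 → after 3×micro: 0 ⇒ (c0=4, c1=1, c2=0)
macro 5: S0 reads c0=4 → after 1×micro: -1; S1 reads c1=1 → after 2×micro: 0; S2 reads c1=0 → after 3×micro: 0 ⇒ (c0=-1, c1=0, c2=0)
macro 6: S0 reads c0=-1 → after 1×micro: 4; S1 reads c1=0 → after 2×micro: 1; S2 reads c1=1 → after 3×micro: 0 ⇒ (c0=4, c1=1, c2=0)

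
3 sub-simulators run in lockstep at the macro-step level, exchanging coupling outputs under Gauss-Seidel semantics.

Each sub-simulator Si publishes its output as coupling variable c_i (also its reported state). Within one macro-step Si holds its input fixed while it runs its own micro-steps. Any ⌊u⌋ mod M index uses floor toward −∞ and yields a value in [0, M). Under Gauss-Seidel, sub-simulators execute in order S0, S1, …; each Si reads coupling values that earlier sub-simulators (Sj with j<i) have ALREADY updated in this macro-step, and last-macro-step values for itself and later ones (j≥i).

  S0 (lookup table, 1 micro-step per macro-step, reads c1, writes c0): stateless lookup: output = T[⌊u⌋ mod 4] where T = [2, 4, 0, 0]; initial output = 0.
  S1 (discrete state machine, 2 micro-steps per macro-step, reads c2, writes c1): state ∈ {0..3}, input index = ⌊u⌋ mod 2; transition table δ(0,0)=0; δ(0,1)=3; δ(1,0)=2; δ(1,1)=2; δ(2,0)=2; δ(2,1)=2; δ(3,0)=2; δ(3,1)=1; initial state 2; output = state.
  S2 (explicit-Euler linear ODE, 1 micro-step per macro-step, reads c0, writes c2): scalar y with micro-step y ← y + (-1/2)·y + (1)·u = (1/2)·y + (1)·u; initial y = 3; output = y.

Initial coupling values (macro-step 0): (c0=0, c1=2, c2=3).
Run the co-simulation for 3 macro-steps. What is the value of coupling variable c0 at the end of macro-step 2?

macro 1: S0 reads c1=2 → after 1×micro: 0; S1 reads c2=3 → after 2×micro: 2; S2 reads c0=0 → after 1×micro: 3/2 ⇒ (c0=0, c1=2, c2=3/2)
macro 2: S0 reads c1=2 → after 1×micro: 0; S1 reads c2=3/2 → after 2×micro: 2; S2 reads c0=0 → after 1×micro: 3/4 ⇒ (c0=0, c1=2, c2=3/4)
macro 3: S0 reads c1=2 → after 1×micro: 0; S1 reads c2=3/4 → after 2×micro: 2; S2 reads c0=0 → after 1×micro: 3/8 ⇒ (c0=0, c1=2, c2=3/8)

c0 at macro-step 2 = 0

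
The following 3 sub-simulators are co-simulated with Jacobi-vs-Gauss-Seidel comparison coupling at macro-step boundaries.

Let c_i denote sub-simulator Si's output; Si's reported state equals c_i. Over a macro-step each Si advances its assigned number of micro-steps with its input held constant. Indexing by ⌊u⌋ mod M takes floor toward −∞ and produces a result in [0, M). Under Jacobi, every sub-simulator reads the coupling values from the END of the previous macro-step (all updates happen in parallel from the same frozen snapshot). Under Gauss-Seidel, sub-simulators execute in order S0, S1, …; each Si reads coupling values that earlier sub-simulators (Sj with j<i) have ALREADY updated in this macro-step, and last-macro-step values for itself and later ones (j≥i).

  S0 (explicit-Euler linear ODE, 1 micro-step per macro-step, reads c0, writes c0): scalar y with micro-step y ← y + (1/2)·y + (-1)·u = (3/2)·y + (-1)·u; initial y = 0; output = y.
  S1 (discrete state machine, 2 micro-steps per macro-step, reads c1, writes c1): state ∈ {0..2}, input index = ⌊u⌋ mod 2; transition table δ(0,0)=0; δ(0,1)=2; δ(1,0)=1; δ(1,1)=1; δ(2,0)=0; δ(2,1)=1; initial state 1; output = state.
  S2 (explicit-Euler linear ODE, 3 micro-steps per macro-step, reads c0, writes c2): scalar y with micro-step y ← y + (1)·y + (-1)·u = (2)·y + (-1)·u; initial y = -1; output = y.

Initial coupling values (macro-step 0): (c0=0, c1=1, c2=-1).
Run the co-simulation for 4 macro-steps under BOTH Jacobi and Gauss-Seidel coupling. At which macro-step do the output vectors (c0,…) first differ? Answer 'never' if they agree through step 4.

first divergence at macro-step: never

[Jacobi] macro 1: S0 reads c0=0 → after 1×micro: 0; S1 reads c1=1 → after 2×micro: 1; S2 reads c0=0 → after 3×micro: -8 ⇒ (c0=0, c1=1, c2=-8)
[Jacobi] macro 2: S0 reads c0=0 → after 1×micro: 0; S1 reads c1=1 → after 2×micro: 1; S2 reads c0=0 → after 3×micro: -64 ⇒ (c0=0, c1=1, c2=-64)
[Jacobi] macro 3: S0 reads c0=0 → after 1×micro: 0; S1 reads c1=1 → after 2×micro: 1; S2 reads c0=0 → after 3×micro: -512 ⇒ (c0=0, c1=1, c2=-512)
[Jacobi] macro 4: S0 reads c0=0 → after 1×micro: 0; S1 reads c1=1 → after 2×micro: 1; S2 reads c0=0 → after 3×micro: -4096 ⇒ (c0=0, c1=1, c2=-4096)
[Gauss-Seidel] macro 1: S0 reads c0=0 → after 1×micro: 0; S1 reads c1=1 → after 2×micro: 1; S2 reads c0=0 → after 3×micro: -8 ⇒ (c0=0, c1=1, c2=-8)
[Gauss-Seidel] macro 2: S0 reads c0=0 → after 1×micro: 0; S1 reads c1=1 → after 2×micro: 1; S2 reads c0=0 → after 3×micro: -64 ⇒ (c0=0, c1=1, c2=-64)
[Gauss-Seidel] macro 3: S0 reads c0=0 → after 1×micro: 0; S1 reads c1=1 → after 2×micro: 1; S2 reads c0=0 → after 3×micro: -512 ⇒ (c0=0, c1=1, c2=-512)
[Gauss-Seidel] macro 4: S0 reads c0=0 → after 1×micro: 0; S1 reads c1=1 → after 2×micro: 1; S2 reads c0=0 → after 3×micro: -4096 ⇒ (c0=0, c1=1, c2=-4096)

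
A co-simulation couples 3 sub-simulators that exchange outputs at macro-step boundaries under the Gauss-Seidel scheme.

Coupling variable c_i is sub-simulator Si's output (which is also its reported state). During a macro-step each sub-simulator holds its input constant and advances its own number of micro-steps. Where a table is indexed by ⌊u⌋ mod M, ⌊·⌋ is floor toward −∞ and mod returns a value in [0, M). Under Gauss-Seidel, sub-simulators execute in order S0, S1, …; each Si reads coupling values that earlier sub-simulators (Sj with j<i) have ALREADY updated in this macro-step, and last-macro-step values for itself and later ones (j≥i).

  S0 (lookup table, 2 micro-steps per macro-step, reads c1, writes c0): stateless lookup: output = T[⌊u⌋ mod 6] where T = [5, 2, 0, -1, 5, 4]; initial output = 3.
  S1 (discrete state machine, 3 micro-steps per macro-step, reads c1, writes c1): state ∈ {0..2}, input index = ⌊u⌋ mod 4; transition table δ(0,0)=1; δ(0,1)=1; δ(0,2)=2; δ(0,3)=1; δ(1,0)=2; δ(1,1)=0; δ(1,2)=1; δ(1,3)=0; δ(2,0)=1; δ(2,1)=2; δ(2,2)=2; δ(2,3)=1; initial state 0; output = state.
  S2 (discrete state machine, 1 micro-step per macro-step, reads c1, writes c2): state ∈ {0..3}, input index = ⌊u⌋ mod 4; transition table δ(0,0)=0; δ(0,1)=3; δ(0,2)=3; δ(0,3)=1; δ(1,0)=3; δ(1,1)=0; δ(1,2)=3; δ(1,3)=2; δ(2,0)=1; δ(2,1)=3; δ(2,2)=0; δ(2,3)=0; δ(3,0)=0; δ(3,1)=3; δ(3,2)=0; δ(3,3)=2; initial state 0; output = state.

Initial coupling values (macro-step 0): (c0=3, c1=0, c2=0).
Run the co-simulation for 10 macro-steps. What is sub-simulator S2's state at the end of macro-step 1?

macro 1: S0 reads c1=0 → after 2×micro: 5; S1 reads c1=0 → after 3×micro: 1; S2 reads c1=1 → after 1×micro: 3 ⇒ (c0=5, c1=1, c2=3)
macro 2: S0 reads c1=1 → after 2×micro: 2; S1 reads c1=1 → after 3×micro: 0; S2 reads c1=0 → after 1×micro: 0 ⇒ (c0=2, c1=0, c2=0)
macro 3: S0 reads c1=0 → after 2×micro: 5; S1 reads c1=0 → after 3×micro: 1; S2 reads c1=1 → after 1×micro: 3 ⇒ (c0=5, c1=1, c2=3)
macro 4: S0 reads c1=1 → after 2×micro: 2; S1 reads c1=1 → after 3×micro: 0; S2 reads c1=0 → after 1×micro: 0 ⇒ (c0=2, c1=0, c2=0)
macro 5: S0 reads c1=0 → after 2×micro: 5; S1 reads c1=0 → after 3×micro: 1; S2 reads c1=1 → after 1×micro: 3 ⇒ (c0=5, c1=1, c2=3)
macro 6: S0 reads c1=1 → after 2×micro: 2; S1 reads c1=1 → after 3×micro: 0; S2 reads c1=0 → after 1×micro: 0 ⇒ (c0=2, c1=0, c2=0)
macro 7: S0 reads c1=0 → after 2×micro: 5; S1 reads c1=0 → after 3×micro: 1; S2 reads c1=1 → after 1×micro: 3 ⇒ (c0=5, c1=1, c2=3)
macro 8: S0 reads c1=1 → after 2×micro: 2; S1 reads c1=1 → after 3×micro: 0; S2 reads c1=0 → after 1×micro: 0 ⇒ (c0=2, c1=0, c2=0)
macro 9: S0 reads c1=0 → after 2×micro: 5; S1 reads c1=0 → after 3×micro: 1; S2 reads c1=1 → after 1×micro: 3 ⇒ (c0=5, c1=1, c2=3)
macro 10: S0 reads c1=1 → after 2×micro: 2; S1 reads c1=1 → after 3×micro: 0; S2 reads c1=0 → after 1×micro: 0 ⇒ (c0=2, c1=0, c2=0)

S2 state at macro-step 1 = 3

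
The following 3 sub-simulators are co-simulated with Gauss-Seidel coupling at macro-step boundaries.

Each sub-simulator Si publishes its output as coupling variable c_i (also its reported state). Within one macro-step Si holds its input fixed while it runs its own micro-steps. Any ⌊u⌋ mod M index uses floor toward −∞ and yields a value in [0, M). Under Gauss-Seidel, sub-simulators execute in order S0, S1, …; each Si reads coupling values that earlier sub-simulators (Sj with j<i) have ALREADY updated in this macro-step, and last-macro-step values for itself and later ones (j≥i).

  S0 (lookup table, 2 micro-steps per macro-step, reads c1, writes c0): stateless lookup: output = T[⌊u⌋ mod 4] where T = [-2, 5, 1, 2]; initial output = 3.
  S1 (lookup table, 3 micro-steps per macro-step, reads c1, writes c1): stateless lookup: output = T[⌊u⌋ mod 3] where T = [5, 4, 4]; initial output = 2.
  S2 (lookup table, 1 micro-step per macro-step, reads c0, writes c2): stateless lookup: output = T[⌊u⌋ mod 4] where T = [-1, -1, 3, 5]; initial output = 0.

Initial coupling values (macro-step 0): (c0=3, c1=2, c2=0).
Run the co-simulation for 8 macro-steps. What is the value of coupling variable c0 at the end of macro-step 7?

macro 1: S0 reads c1=2 → after 2×micro: 1; S1 reads c1=2 → after 3×micro: 4; S2 reads c0=1 → after 1×micro: -1 ⇒ (c0=1, c1=4, c2=-1)
macro 2: S0 reads c1=4 → after 2×micro: -2; S1 reads c1=4 → after 3×micro: 4; S2 reads c0=-2 → after 1×micro: 3 ⇒ (c0=-2, c1=4, c2=3)
macro 3: S0 reads c1=4 → after 2×micro: -2; S1 reads c1=4 → after 3×micro: 4; S2 reads c0=-2 → after 1×micro: 3 ⇒ (c0=-2, c1=4, c2=3)
macro 4: S0 reads c1=4 → after 2×micro: -2; S1 reads c1=4 → after 3×micro: 4; S2 reads c0=-2 → after 1×micro: 3 ⇒ (c0=-2, c1=4, c2=3)
macro 5: S0 reads c1=4 → after 2×micro: -2; S1 reads c1=4 → after 3×micro: 4; S2 reads c0=-2 → after 1×micro: 3 ⇒ (c0=-2, c1=4, c2=3)
macro 6: S0 reads c1=4 → after 2×micro: -2; S1 reads c1=4 → after 3×micro: 4; S2 reads c0=-2 → after 1×micro: 3 ⇒ (c0=-2, c1=4, c2=3)
macro 7: S0 reads c1=4 → after 2×micro: -2; S1 reads c1=4 → after 3×micro: 4; S2 reads c0=-2 → after 1×micro: 3 ⇒ (c0=-2, c1=4, c2=3)
macro 8: S0 reads c1=4 → after 2×micro: -2; S1 reads c1=4 → after 3×micro: 4; S2 reads c0=-2 → after 1×micro: 3 ⇒ (c0=-2, c1=4, c2=3)

c0 at macro-step 7 = -2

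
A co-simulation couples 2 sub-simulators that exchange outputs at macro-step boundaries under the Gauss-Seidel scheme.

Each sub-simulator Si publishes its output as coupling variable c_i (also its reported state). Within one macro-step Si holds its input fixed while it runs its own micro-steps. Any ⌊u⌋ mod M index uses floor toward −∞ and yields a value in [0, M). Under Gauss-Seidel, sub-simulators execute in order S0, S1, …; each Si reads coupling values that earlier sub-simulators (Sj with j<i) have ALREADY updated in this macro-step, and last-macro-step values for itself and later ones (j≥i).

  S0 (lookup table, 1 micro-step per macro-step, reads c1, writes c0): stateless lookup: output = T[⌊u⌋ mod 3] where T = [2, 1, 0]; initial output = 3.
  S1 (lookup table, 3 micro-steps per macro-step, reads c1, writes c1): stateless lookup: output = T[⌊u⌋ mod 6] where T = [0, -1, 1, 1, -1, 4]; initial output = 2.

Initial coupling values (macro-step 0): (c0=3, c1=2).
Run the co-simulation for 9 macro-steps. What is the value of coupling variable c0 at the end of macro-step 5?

macro 1: S0 reads c1=2 → after 1×micro: 0; S1 reads c1=2 → after 3×micro: 1 ⇒ (c0=0, c1=1)
macro 2: S0 reads c1=1 → after 1×micro: 1; S1 reads c1=1 → after 3×micro: -1 ⇒ (c0=1, c1=-1)
macro 3: S0 reads c1=-1 → after 1×micro: 0; S1 reads c1=-1 → after 3×micro: 4 ⇒ (c0=0, c1=4)
macro 4: S0 reads c1=4 → after 1×micro: 1; S1 reads c1=4 → after 3×micro: -1 ⇒ (c0=1, c1=-1)
macro 5: S0 reads c1=-1 → after 1×micro: 0; S1 reads c1=-1 → after 3×micro: 4 ⇒ (c0=0, c1=4)
macro 6: S0 reads c1=4 → after 1×micro: 1; S1 reads c1=4 → after 3×micro: -1 ⇒ (c0=1, c1=-1)
macro 7: S0 reads c1=-1 → after 1×micro: 0; S1 reads c1=-1 → after 3×micro: 4 ⇒ (c0=0, c1=4)
macro 8: S0 reads c1=4 → after 1×micro: 1; S1 reads c1=4 → after 3×micro: -1 ⇒ (c0=1, c1=-1)
macro 9: S0 reads c1=-1 → after 1×micro: 0; S1 reads c1=-1 → after 3×micro: 4 ⇒ (c0=0, c1=4)

c0 at macro-step 5 = 0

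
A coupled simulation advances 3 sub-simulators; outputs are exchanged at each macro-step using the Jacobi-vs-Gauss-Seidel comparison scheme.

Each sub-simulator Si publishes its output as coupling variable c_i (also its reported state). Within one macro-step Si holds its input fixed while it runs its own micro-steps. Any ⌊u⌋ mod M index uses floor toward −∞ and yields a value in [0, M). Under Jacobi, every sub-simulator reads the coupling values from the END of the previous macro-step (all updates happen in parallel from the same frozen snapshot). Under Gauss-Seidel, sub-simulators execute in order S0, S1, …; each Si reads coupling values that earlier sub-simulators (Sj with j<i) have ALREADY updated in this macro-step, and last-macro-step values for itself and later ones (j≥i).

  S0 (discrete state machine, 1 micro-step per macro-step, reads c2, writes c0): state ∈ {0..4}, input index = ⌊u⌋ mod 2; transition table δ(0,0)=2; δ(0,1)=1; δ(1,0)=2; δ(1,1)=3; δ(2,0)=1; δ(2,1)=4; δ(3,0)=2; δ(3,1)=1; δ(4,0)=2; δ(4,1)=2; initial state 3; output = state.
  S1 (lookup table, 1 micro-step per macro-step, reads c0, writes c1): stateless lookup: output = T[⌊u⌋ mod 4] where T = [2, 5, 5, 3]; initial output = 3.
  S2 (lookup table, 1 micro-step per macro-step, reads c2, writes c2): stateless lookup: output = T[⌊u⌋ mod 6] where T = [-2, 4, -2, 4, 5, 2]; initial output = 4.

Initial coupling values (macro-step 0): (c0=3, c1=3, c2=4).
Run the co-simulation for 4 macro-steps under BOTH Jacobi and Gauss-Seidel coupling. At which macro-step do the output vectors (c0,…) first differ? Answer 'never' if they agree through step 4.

first divergence at macro-step: 1

[Jacobi] macro 1: S0 reads c2=4 → after 1×micro: 2; S1 reads c0=3 → after 1×micro: 3; S2 reads c2=4 → after 1×micro: 5 ⇒ (c0=2, c1=3, c2=5)
[Jacobi] macro 2: S0 reads c2=5 → after 1×micro: 4; S1 reads c0=2 → after 1×micro: 5; S2 reads c2=5 → after 1×micro: 2 ⇒ (c0=4, c1=5, c2=2)
[Jacobi] macro 3: S0 reads c2=2 → after 1×micro: 2; S1 reads c0=4 → after 1×micro: 2; S2 reads c2=2 → after 1×micro: -2 ⇒ (c0=2, c1=2, c2=-2)
[Jacobi] macro 4: S0 reads c2=-2 → after 1×micro: 1; S1 reads c0=2 → after 1×micro: 5; S2 reads c2=-2 → after 1×micro: 5 ⇒ (c0=1, c1=5, c2=5)
[Gauss-Seidel] macro 1: S0 reads c2=4 → after 1×micro: 2; S1 reads c0=2 → after 1×micro: 5; S2 reads c2=4 → after 1×micro: 5 ⇒ (c0=2, c1=5, c2=5)
[Gauss-Seidel] macro 2: S0 reads c2=5 → after 1×micro: 4; S1 reads c0=4 → after 1×micro: 2; S2 reads c2=5 → after 1×micro: 2 ⇒ (c0=4, c1=2, c2=2)
[Gauss-Seidel] macro 3: S0 reads c2=2 → after 1×micro: 2; S1 reads c0=2 → after 1×micro: 5; S2 reads c2=2 → after 1×micro: -2 ⇒ (c0=2, c1=5, c2=-2)
[Gauss-Seidel] macro 4: S0 reads c2=-2 → after 1×micro: 1; S1 reads c0=1 → after 1×micro: 5; S2 reads c2=-2 → after 1×micro: 5 ⇒ (c0=1, c1=5, c2=5)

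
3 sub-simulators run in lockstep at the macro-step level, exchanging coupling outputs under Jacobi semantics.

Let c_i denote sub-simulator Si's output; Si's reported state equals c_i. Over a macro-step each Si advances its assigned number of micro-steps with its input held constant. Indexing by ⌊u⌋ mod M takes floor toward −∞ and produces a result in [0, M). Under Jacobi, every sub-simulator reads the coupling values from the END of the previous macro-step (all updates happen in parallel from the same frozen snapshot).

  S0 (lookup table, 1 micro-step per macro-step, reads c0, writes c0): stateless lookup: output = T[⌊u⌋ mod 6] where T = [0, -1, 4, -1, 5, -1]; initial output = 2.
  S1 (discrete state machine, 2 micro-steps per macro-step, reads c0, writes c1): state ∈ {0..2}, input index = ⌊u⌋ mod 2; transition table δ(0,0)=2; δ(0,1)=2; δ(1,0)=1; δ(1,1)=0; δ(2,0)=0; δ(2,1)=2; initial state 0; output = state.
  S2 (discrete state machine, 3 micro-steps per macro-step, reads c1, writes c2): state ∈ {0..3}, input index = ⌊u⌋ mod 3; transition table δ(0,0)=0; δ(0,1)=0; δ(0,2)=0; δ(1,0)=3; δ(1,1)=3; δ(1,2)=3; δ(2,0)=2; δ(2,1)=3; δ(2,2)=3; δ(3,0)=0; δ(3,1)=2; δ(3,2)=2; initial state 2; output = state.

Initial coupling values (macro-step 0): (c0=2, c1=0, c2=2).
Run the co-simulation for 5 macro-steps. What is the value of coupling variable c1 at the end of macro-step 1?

c1 at macro-step 1 = 0

macro 1: S0 reads c0=2 → after 1×micro: 4; S1 reads c0=2 → after 2×micro: 0; S2 reads c1=0 → after 3×micro: 2 ⇒ (c0=4, c1=0, c2=2)
macro 2: S0 reads c0=4 → after 1×micro: 5; S1 reads c0=4 → after 2×micro: 0; S2 reads c1=0 → after 3×micro: 2 ⇒ (c0=5, c1=0, c2=2)
macro 3: S0 reads c0=5 → after 1×micro: -1; S1 reads c0=5 → after 2×micro: 2; S2 reads c1=0 → after 3×micro: 2 ⇒ (c0=-1, c1=2, c2=2)
macro 4: S0 reads c0=-1 → after 1×micro: -1; S1 reads c0=-1 → after 2×micro: 2; S2 reads c1=2 → after 3×micro: 3 ⇒ (c0=-1, c1=2, c2=3)
macro 5: S0 reads c0=-1 → after 1×micro: -1; S1 reads c0=-1 → after 2×micro: 2; S2 reads c1=2 → after 3×micro: 2 ⇒ (c0=-1, c1=2, c2=2)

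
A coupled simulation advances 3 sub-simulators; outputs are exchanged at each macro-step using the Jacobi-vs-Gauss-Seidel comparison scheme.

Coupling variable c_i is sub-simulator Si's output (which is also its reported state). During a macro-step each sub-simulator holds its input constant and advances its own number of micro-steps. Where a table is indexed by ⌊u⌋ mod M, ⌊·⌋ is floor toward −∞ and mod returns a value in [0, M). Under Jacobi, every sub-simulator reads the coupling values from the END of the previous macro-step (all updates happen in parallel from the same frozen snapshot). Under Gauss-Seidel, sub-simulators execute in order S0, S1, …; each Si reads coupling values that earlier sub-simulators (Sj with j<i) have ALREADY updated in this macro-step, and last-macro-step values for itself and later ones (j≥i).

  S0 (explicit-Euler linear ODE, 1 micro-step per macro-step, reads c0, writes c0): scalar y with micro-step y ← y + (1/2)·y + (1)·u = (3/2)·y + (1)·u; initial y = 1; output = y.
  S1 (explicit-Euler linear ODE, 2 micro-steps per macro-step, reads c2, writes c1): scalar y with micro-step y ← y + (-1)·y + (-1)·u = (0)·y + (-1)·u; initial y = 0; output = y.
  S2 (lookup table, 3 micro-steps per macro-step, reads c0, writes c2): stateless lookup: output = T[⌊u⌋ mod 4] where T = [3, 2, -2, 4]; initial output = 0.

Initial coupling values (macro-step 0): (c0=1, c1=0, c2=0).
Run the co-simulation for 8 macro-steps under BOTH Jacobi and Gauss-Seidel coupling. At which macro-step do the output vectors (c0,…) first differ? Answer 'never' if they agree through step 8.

[Jacobi] macro 1: S0 reads c0=1 → after 1×micro: 5/2; S1 reads c2=0 → after 2×micro: 0; S2 reads c0=1 → after 3×micro: 2 ⇒ (c0=5/2, c1=0, c2=2)
[Jacobi] macro 2: S0 reads c0=5/2 → after 1×micro: 25/4; S1 reads c2=2 → after 2×micro: -2; S2 reads c0=5/2 → after 3×micro: -2 ⇒ (c0=25/4, c1=-2, c2=-2)
[Jacobi] macro 3: S0 reads c0=25/4 → after 1×micro: 125/8; S1 reads c2=-2 → after 2×micro: 2; S2 reads c0=25/4 → after 3×micro: -2 ⇒ (c0=125/8, c1=2, c2=-2)
[Jacobi] macro 4: S0 reads c0=125/8 → after 1×micro: 625/16; S1 reads c2=-2 → after 2×micro: 2; S2 reads c0=125/8 → after 3×micro: 4 ⇒ (c0=625/16, c1=2, c2=4)
[Jacobi] macro 5: S0 reads c0=625/16 → after 1×micro: 3125/32; S1 reads c2=4 → after 2×micro: -4; S2 reads c0=625/16 → after 3×micro: 4 ⇒ (c0=3125/32, c1=-4, c2=4)
[Jacobi] macro 6: S0 reads c0=3125/32 → after 1×micro: 15625/64; S1 reads c2=4 → after 2×micro: -4; S2 reads c0=3125/32 → after 3×micro: 2 ⇒ (c0=15625/64, c1=-4, c2=2)
[Jacobi] macro 7: S0 reads c0=15625/64 → after 1×micro: 78125/128; S1 reads c2=2 → after 2×micro: -2; S2 reads c0=15625/64 → after 3×micro: 3 ⇒ (c0=78125/128, c1=-2, c2=3)
[Jacobi] macro 8: S0 reads c0=78125/128 → after 1×micro: 390625/256; S1 reads c2=3 → after 2×micro: -3; S2 reads c0=78125/128 → after 3×micro: -2 ⇒ (c0=390625/256, c1=-3, c2=-2)
[Gauss-Seidel] macro 1: S0 reads c0=1 → after 1×micro: 5/2; S1 reads c2=0 → after 2×micro: 0; S2 reads c0=5/2 → after 3×micro: -2 ⇒ (c0=5/2, c1=0, c2=-2)
[Gauss-Seidel] macro 2: S0 reads c0=5/2 → after 1×micro: 25/4; S1 reads c2=-2 → after 2×micro: 2; S2 reads c0=25/4 → after 3×micro: -2 ⇒ (c0=25/4, c1=2, c2=-2)
[Gauss-Seidel] macro 3: S0 reads c0=25/4 → after 1×micro: 125/8; S1 reads c2=-2 → after 2×micro: 2; S2 reads c0=125/8 → after 3×micro: 4 ⇒ (c0=125/8, c1=2, c2=4)
[Gauss-Seidel] macro 4: S0 reads c0=125/8 → after 1×micro: 625/16; S1 reads c2=4 → after 2×micro: -4; S2 reads c0=625/16 → after 3×micro: 4 ⇒ (c0=625/16, c1=-4, c2=4)
[Gauss-Seidel] macro 5: S0 reads c0=625/16 → after 1×micro: 3125/32; S1 reads c2=4 → after 2×micro: -4; S2 reads c0=3125/32 → after 3×micro: 2 ⇒ (c0=3125/32, c1=-4, c2=2)
[Gauss-Seidel] macro 6: S0 reads c0=3125/32 → after 1×micro: 15625/64; S1 reads c2=2 → after 2×micro: -2; S2 reads c0=15625/64 → after 3×micro: 3 ⇒ (c0=15625/64, c1=-2, c2=3)
[Gauss-Seidel] macro 7: S0 reads c0=15625/64 → after 1×micro: 78125/128; S1 reads c2=3 → after 2×micro: -3; S2 reads c0=78125/128 → after 3×micro: -2 ⇒ (c0=78125/128, c1=-3, c2=-2)
[Gauss-Seidel] macro 8: S0 reads c0=78125/128 → after 1×micro: 390625/256; S1 reads c2=-2 → after 2×micro: 2; S2 reads c0=390625/256 → after 3×micro: 2 ⇒ (c0=390625/256, c1=2, c2=2)

first divergence at macro-step: 1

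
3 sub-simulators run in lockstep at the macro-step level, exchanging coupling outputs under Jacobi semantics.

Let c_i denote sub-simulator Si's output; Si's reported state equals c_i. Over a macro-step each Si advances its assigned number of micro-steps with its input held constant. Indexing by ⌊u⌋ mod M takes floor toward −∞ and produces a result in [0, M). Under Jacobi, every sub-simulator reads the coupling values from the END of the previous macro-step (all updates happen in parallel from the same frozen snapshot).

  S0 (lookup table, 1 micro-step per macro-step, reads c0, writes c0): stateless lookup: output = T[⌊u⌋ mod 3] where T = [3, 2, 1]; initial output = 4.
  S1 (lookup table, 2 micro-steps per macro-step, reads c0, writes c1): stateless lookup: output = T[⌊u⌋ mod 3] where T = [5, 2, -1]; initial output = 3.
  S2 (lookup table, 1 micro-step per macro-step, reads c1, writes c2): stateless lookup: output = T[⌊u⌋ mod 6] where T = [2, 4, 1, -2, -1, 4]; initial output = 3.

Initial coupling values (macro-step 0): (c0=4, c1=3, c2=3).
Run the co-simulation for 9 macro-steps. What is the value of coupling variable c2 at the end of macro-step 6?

macro 1: S0 reads c0=4 → after 1×micro: 2; S1 reads c0=4 → after 2×micro: 2; S2 reads c1=3 → after 1×micro: -2 ⇒ (c0=2, c1=2, c2=-2)
macro 2: S0 reads c0=2 → after 1×micro: 1; S1 reads c0=2 → after 2×micro: -1; S2 reads c1=2 → after 1×micro: 1 ⇒ (c0=1, c1=-1, c2=1)
macro 3: S0 reads c0=1 → after 1×micro: 2; S1 reads c0=1 → after 2×micro: 2; S2 reads c1=-1 → after 1×micro: 4 ⇒ (c0=2, c1=2, c2=4)
macro 4: S0 reads c0=2 → after 1×micro: 1; S1 reads c0=2 → after 2×micro: -1; S2 reads c1=2 → after 1×micro: 1 ⇒ (c0=1, c1=-1, c2=1)
macro 5: S0 reads c0=1 → after 1×micro: 2; S1 reads c0=1 → after 2×micro: 2; S2 reads c1=-1 → after 1×micro: 4 ⇒ (c0=2, c1=2, c2=4)
macro 6: S0 reads c0=2 → after 1×micro: 1; S1 reads c0=2 → after 2×micro: -1; S2 reads c1=2 → after 1×micro: 1 ⇒ (c0=1, c1=-1, c2=1)
macro 7: S0 reads c0=1 → after 1×micro: 2; S1 reads c0=1 → after 2×micro: 2; S2 reads c1=-1 → after 1×micro: 4 ⇒ (c0=2, c1=2, c2=4)
macro 8: S0 reads c0=2 → after 1×micro: 1; S1 reads c0=2 → after 2×micro: -1; S2 reads c1=2 → after 1×micro: 1 ⇒ (c0=1, c1=-1, c2=1)
macro 9: S0 reads c0=1 → after 1×micro: 2; S1 reads c0=1 → after 2×micro: 2; S2 reads c1=-1 → after 1×micro: 4 ⇒ (c0=2, c1=2, c2=4)

c2 at macro-step 6 = 1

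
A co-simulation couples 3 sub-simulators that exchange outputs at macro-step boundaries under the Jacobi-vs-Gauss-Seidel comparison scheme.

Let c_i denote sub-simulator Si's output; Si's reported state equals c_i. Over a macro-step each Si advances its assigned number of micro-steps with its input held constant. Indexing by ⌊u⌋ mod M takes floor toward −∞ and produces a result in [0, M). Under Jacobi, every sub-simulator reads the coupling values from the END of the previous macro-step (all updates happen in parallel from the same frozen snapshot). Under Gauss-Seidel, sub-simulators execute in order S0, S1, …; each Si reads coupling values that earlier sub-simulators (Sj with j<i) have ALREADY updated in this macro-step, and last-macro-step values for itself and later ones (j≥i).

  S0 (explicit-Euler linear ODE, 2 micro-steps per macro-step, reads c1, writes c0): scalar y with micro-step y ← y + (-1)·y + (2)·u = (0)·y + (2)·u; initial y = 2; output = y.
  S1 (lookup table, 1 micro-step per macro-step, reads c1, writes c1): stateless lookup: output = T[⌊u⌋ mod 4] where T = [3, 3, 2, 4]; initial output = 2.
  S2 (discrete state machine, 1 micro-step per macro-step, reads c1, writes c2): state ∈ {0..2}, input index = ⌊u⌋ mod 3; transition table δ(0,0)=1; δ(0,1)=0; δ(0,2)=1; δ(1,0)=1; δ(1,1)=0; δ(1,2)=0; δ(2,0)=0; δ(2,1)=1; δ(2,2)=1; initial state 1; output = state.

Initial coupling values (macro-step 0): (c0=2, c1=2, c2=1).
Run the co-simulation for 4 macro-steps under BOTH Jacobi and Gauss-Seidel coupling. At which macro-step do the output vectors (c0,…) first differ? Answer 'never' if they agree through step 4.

first divergence at macro-step: never

[Jacobi] macro 1: S0 reads c1=2 → after 2×micro: 4; S1 reads c1=2 → after 1×micro: 2; S2 reads c1=2 → after 1×micro: 0 ⇒ (c0=4, c1=2, c2=0)
[Jacobi] macro 2: S0 reads c1=2 → after 2×micro: 4; S1 reads c1=2 → after 1×micro: 2; S2 reads c1=2 → after 1×micro: 1 ⇒ (c0=4, c1=2, c2=1)
[Jacobi] macro 3: S0 reads c1=2 → after 2×micro: 4; S1 reads c1=2 → after 1×micro: 2; S2 reads c1=2 → after 1×micro: 0 ⇒ (c0=4, c1=2, c2=0)
[Jacobi] macro 4: S0 reads c1=2 → after 2×micro: 4; S1 reads c1=2 → after 1×micro: 2; S2 reads c1=2 → after 1×micro: 1 ⇒ (c0=4, c1=2, c2=1)
[Gauss-Seidel] macro 1: S0 reads c1=2 → after 2×micro: 4; S1 reads c1=2 → after 1×micro: 2; S2 reads c1=2 → after 1×micro: 0 ⇒ (c0=4, c1=2, c2=0)
[Gauss-Seidel] macro 2: S0 reads c1=2 → after 2×micro: 4; S1 reads c1=2 → after 1×micro: 2; S2 reads c1=2 → after 1×micro: 1 ⇒ (c0=4, c1=2, c2=1)
[Gauss-Seidel] macro 3: S0 reads c1=2 → after 2×micro: 4; S1 reads c1=2 → after 1×micro: 2; S2 reads c1=2 → after 1×micro: 0 ⇒ (c0=4, c1=2, c2=0)
[Gauss-Seidel] macro 4: S0 reads c1=2 → after 2×micro: 4; S1 reads c1=2 → after 1×micro: 2; S2 reads c1=2 → after 1×micro: 1 ⇒ (c0=4, c1=2, c2=1)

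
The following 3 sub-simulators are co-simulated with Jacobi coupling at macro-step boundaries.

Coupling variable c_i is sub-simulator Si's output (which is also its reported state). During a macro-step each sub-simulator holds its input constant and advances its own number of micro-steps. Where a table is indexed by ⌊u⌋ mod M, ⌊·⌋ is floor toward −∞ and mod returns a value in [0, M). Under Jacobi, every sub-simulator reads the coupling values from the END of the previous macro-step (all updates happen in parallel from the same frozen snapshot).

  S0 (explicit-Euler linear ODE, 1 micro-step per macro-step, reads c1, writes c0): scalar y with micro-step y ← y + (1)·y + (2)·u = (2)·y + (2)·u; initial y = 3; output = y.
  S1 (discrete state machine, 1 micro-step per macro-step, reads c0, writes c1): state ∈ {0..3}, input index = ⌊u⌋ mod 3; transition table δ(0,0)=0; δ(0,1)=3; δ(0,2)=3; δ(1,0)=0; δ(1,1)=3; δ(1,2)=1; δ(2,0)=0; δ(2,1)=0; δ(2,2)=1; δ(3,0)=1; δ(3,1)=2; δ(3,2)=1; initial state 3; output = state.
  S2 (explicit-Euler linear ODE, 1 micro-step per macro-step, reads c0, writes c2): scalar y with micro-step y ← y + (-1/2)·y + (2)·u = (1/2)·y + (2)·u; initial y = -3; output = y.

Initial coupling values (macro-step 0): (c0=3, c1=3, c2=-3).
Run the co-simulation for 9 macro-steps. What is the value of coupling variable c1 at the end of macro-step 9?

c1 at macro-step 9 = 2

macro 1: S0 reads c1=3 → after 1×micro: 12; S1 reads c0=3 → after 1×micro: 1; S2 reads c0=3 → after 1×micro: 9/2 ⇒ (c0=12, c1=1, c2=9/2)
macro 2: S0 reads c1=1 → after 1×micro: 26; S1 reads c0=12 → after 1×micro: 0; S2 reads c0=12 → after 1×micro: 105/4 ⇒ (c0=26, c1=0, c2=105/4)
macro 3: S0 reads c1=0 → after 1×micro: 52; S1 reads c0=26 → after 1×micro: 3; S2 reads c0=26 → after 1×micro: 521/8 ⇒ (c0=52, c1=3, c2=521/8)
macro 4: S0 reads c1=3 → after 1×micro: 110; S1 reads c0=52 → after 1×micro: 2; S2 reads c0=52 → after 1×micro: 2185/16 ⇒ (c0=110, c1=2, c2=2185/16)
macro 5: S0 reads c1=2 → after 1×micro: 224; S1 reads c0=110 → after 1×micro: 1; S2 reads c0=110 → after 1×micro: 9225/32 ⇒ (c0=224, c1=1, c2=9225/32)
macro 6: S0 reads c1=1 → after 1×micro: 450; S1 reads c0=224 → after 1×micro: 1; S2 reads c0=224 → after 1×micro: 37897/64 ⇒ (c0=450, c1=1, c2=37897/64)
macro 7: S0 reads c1=1 → after 1×micro: 902; S1 reads c0=450 → after 1×micro: 0; S2 reads c0=450 → after 1×micro: 153097/128 ⇒ (c0=902, c1=0, c2=153097/128)
macro 8: S0 reads c1=0 → after 1×micro: 1804; S1 reads c0=902 → after 1×micro: 3; S2 reads c0=902 → after 1×micro: 614921/256 ⇒ (c0=1804, c1=3, c2=614921/256)
macro 9: S0 reads c1=3 → after 1×micro: 3614; S1 reads c0=1804 → after 1×micro: 2; S2 reads c0=1804 → after 1×micro: 2462217/512 ⇒ (c0=3614, c1=2, c2=2462217/512)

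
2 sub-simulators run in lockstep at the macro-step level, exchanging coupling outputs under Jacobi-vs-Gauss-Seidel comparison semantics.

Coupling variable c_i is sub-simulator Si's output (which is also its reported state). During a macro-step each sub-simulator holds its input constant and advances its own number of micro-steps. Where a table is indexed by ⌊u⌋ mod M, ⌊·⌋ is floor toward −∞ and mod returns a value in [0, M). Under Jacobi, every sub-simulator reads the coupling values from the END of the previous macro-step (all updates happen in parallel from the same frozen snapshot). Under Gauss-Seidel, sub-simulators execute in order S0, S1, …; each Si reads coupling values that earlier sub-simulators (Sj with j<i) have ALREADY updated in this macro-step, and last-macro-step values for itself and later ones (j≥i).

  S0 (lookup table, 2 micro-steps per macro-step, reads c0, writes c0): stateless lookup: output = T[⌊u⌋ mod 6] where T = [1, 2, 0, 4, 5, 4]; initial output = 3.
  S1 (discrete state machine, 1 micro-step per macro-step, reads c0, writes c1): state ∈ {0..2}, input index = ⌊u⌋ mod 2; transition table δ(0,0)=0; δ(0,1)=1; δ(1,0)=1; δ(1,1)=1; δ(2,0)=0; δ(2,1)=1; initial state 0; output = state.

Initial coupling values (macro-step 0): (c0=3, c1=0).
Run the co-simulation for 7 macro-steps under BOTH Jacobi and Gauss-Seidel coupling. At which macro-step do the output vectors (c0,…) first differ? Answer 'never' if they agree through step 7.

first divergence at macro-step: 1

[Jacobi] macro 1: S0 reads c0=3 → after 2×micro: 4; S1 reads c0=3 → after 1×micro: 1 ⇒ (c0=4, c1=1)
[Jacobi] macro 2: S0 reads c0=4 → after 2×micro: 5; S1 reads c0=4 → after 1×micro: 1 ⇒ (c0=5, c1=1)
[Jacobi] macro 3: S0 reads c0=5 → after 2×micro: 4; S1 reads c0=5 → after 1×micro: 1 ⇒ (c0=4, c1=1)
[Jacobi] macro 4: S0 reads c0=4 → after 2×micro: 5; S1 reads c0=4 → after 1×micro: 1 ⇒ (c0=5, c1=1)
[Jacobi] macro 5: S0 reads c0=5 → after 2×micro: 4; S1 reads c0=5 → after 1×micro: 1 ⇒ (c0=4, c1=1)
[Jacobi] macro 6: S0 reads c0=4 → after 2×micro: 5; S1 reads c0=4 → after 1×micro: 1 ⇒ (c0=5, c1=1)
[Jacobi] macro 7: S0 reads c0=5 → after 2×micro: 4; S1 reads c0=5 → after 1×micro: 1 ⇒ (c0=4, c1=1)
[Gauss-Seidel] macro 1: S0 reads c0=3 → after 2×micro: 4; S1 reads c0=4 → after 1×micro: 0 ⇒ (c0=4, c1=0)
[Gauss-Seidel] macro 2: S0 reads c0=4 → after 2×micro: 5; S1 reads c0=5 → after 1×micro: 1 ⇒ (c0=5, c1=1)
[Gauss-Seidel] macro 3: S0 reads c0=5 → after 2×micro: 4; S1 reads c0=4 → after 1×micro: 1 ⇒ (c0=4, c1=1)
[Gauss-Seidel] macro 4: S0 reads c0=4 → after 2×micro: 5; S1 reads c0=5 → after 1×micro: 1 ⇒ (c0=5, c1=1)
[Gauss-Seidel] macro 5: S0 reads c0=5 → after 2×micro: 4; S1 reads c0=4 → after 1×micro: 1 ⇒ (c0=4, c1=1)
[Gauss-Seidel] macro 6: S0 reads c0=4 → after 2×micro: 5; S1 reads c0=5 → after 1×micro: 1 ⇒ (c0=5, c1=1)
[Gauss-Seidel] macro 7: S0 reads c0=5 → after 2×micro: 4; S1 reads c0=4 → after 1×micro: 1 ⇒ (c0=4, c1=1)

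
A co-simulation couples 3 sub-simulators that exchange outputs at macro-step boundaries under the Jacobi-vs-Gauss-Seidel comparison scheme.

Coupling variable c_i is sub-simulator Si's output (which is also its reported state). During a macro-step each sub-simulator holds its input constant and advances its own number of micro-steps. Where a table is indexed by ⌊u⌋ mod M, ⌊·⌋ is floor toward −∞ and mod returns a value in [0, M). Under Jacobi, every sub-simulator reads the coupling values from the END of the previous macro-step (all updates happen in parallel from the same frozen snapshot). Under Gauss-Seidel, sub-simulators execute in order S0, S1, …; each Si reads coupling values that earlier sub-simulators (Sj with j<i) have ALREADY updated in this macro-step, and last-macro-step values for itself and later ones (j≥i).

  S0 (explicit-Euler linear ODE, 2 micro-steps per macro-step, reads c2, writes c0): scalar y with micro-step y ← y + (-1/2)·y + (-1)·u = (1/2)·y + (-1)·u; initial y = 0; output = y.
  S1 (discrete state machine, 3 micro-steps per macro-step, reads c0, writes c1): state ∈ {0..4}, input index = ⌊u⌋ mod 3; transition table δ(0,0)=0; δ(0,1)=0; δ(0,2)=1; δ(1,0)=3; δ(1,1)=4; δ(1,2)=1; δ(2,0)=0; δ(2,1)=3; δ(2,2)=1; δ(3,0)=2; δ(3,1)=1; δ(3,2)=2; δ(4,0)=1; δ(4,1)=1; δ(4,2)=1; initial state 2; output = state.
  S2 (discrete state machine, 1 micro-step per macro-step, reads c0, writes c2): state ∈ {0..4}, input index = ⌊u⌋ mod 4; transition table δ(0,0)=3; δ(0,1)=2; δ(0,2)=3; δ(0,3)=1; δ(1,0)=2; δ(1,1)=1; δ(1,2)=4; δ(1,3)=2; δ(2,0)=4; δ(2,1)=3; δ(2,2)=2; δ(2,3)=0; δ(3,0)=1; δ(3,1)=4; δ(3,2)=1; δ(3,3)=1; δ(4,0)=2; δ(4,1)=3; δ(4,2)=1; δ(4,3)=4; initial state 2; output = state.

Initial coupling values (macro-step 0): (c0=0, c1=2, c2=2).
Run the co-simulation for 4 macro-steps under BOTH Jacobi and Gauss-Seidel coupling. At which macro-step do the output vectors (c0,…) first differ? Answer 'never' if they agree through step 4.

[Jacobi] macro 1: S0 reads c2=2 → after 2×micro: -3; S1 reads c0=0 → after 3×micro: 0; S2 reads c0=0 → after 1×micro: 4 ⇒ (c0=-3, c1=0, c2=4)
[Jacobi] macro 2: S0 reads c2=4 → after 2×micro: -27/4; S1 reads c0=-3 → after 3×micro: 0; S2 reads c0=-3 → after 1×micro: 3 ⇒ (c0=-27/4, c1=0, c2=3)
[Jacobi] macro 3: S0 reads c2=3 → after 2×micro: -99/16; S1 reads c0=-27/4 → after 3×micro: 1; S2 reads c0=-27/4 → after 1×micro: 4 ⇒ (c0=-99/16, c1=1, c2=4)
[Jacobi] macro 4: S0 reads c2=4 → after 2×micro: -483/64; S1 reads c0=-99/16 → after 3×micro: 1; S2 reads c0=-99/16 → after 1×micro: 3 ⇒ (c0=-483/64, c1=1, c2=3)
[Gauss-Seidel] macro 1: S0 reads c2=2 → after 2×micro: -3; S1 reads c0=-3 → after 3×micro: 0; S2 reads c0=-3 → after 1×micro: 3 ⇒ (c0=-3, c1=0, c2=3)
[Gauss-Seidel] macro 2: S0 reads c2=3 → after 2×micro: -21/4; S1 reads c0=-21/4 → after 3×micro: 0; S2 reads c0=-21/4 → after 1×micro: 1 ⇒ (c0=-21/4, c1=0, c2=1)
[Gauss-Seidel] macro 3: S0 reads c2=1 → after 2×micro: -45/16; S1 reads c0=-45/16 → after 3×micro: 0; S2 reads c0=-45/16 → after 1×micro: 1 ⇒ (c0=-45/16, c1=0, c2=1)
[Gauss-Seidel] macro 4: S0 reads c2=1 → after 2×micro: -141/64; S1 reads c0=-141/64 → after 3×micro: 0; S2 reads c0=-141/64 → after 1×micro: 1 ⇒ (c0=-141/64, c1=0, c2=1)

first divergence at macro-step: 1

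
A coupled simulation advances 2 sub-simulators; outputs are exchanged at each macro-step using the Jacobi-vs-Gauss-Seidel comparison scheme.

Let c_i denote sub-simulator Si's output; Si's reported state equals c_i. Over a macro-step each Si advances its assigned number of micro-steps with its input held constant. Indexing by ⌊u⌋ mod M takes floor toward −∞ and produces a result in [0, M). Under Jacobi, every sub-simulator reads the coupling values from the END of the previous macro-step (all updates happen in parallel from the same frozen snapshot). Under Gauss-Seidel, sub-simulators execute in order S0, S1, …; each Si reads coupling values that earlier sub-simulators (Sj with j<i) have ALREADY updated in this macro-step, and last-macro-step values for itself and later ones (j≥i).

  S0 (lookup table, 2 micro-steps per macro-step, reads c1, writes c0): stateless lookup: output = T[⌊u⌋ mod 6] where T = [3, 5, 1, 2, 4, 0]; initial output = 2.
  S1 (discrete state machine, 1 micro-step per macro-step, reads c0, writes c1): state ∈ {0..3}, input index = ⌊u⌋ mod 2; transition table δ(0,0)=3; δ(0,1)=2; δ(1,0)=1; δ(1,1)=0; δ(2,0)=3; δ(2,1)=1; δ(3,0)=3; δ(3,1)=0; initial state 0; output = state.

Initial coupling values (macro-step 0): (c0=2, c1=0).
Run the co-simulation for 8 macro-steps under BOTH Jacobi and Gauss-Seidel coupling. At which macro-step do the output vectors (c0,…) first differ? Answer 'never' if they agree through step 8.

[Jacobi] macro 1: S0 reads c1=0 → after 2×micro: 3; S1 reads c0=2 → after 1×micro: 3 ⇒ (c0=3, c1=3)
[Jacobi] macro 2: S0 reads c1=3 → after 2×micro: 2; S1 reads c0=3 → after 1×micro: 0 ⇒ (c0=2, c1=0)
[Jacobi] macro 3: S0 reads c1=0 → after 2×micro: 3; S1 reads c0=2 → after 1×micro: 3 ⇒ (c0=3, c1=3)
[Jacobi] macro 4: S0 reads c1=3 → after 2×micro: 2; S1 reads c0=3 → after 1×micro: 0 ⇒ (c0=2, c1=0)
[Jacobi] macro 5: S0 reads c1=0 → after 2×micro: 3; S1 reads c0=2 → after 1×micro: 3 ⇒ (c0=3, c1=3)
[Jacobi] macro 6: S0 reads c1=3 → after 2×micro: 2; S1 reads c0=3 → after 1×micro: 0 ⇒ (c0=2, c1=0)
[Jacobi] macro 7: S0 reads c1=0 → after 2×micro: 3; S1 reads c0=2 → after 1×micro: 3 ⇒ (c0=3, c1=3)
[Jacobi] macro 8: S0 reads c1=3 → after 2×micro: 2; S1 reads c0=3 → after 1×micro: 0 ⇒ (c0=2, c1=0)
[Gauss-Seidel] macro 1: S0 reads c1=0 → after 2×micro: 3; S1 reads c0=3 → after 1×micro: 2 ⇒ (c0=3, c1=2)
[Gauss-Seidel] macro 2: S0 reads c1=2 → after 2×micro: 1; S1 reads c0=1 → after 1×micro: 1 ⇒ (c0=1, c1=1)
[Gauss-Seidel] macro 3: S0 reads c1=1 → after 2×micro: 5; S1 reads c0=5 → after 1×micro: 0 ⇒ (c0=5, c1=0)
[Gauss-Seidel] macro 4: S0 reads c1=0 → after 2×micro: 3; S1 reads c0=3 → after 1×micro: 2 ⇒ (c0=3, c1=2)
[Gauss-Seidel] macro 5: S0 reads c1=2 → after 2×micro: 1; S1 reads c0=1 → after 1×micro: 1 ⇒ (c0=1, c1=1)
[Gauss-Seidel] macro 6: S0 reads c1=1 → after 2×micro: 5; S1 reads c0=5 → after 1×micro: 0 ⇒ (c0=5, c1=0)
[Gauss-Seidel] macro 7: S0 reads c1=0 → after 2×micro: 3; S1 reads c0=3 → after 1×micro: 2 ⇒ (c0=3, c1=2)
[Gauss-Seidel] macro 8: S0 reads c1=2 → after 2×micro: 1; S1 reads c0=1 → after 1×micro: 1 ⇒ (c0=1, c1=1)

first divergence at macro-step: 1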